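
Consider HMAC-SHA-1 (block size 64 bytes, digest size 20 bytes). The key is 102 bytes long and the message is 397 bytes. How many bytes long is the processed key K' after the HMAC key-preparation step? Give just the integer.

Key is 102 > 64 bytes, so it is hashed to 20 bytes then zero-padded to 64: |K'| = 64.

64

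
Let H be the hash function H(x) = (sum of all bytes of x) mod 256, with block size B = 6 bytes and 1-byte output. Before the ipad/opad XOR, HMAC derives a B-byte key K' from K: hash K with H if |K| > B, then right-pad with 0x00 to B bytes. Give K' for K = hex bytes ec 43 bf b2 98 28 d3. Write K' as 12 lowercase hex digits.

|K| = 7 > B = 6, so first hash the key.
H(K): sum = 236+67+191+178+152+40+211 = 1075; mod 256 = 51 → 33.
Zero-pad H(K) = 33 to 6 bytes: K' = 33 00 00 00 00 00.

330000000000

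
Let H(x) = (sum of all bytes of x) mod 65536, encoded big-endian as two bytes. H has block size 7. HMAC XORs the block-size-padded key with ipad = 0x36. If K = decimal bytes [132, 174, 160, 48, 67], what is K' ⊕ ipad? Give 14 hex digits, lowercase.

Key decimal bytes [132, 174, 160, 48, 67] = 84 ae a0 30 43 is 5 bytes ≤ B = 7; zero-pad to 7 bytes: K' = 84 ae a0 30 43 00 00.
XOR each byte with 0x36: 84⊕36=b2, ae⊕36=98, a0⊕36=96, 30⊕36=06, 43⊕36=75, 00⊕36=36, 00⊕36=36.

b2989606753636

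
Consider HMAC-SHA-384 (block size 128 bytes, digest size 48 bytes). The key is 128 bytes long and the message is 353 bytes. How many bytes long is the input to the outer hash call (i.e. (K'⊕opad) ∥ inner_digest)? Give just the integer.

Key is 128 ≤ 128 bytes, zero-padded: |K'| = 128.
Outer input = (K'⊕opad) ∥ H(inner) → 128 + 48 = 176 bytes.

176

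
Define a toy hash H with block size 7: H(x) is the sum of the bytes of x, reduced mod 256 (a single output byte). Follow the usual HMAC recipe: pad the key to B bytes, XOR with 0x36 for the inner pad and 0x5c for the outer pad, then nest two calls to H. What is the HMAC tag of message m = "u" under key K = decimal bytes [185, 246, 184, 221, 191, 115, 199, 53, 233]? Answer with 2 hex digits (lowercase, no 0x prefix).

55

Key decimal bytes [185, 246, 184, 221, 191, 115, 199, 53, 233] = b9 f6 b8 dd bf 73 c7 35 e9 is 9 bytes > B = 7, so hash it first: H(key) = 5b, then zero-pad to 7 bytes: K' = 5b 00 00 00 00 00 00.
K' ⊕ ipad = 6d 36 36 36 36 36 36.  K' ⊕ opad = 07 5c 5c 5c 5c 5c 5c.
Inner input = (K'⊕ipad) ∥ m = 6d 36 36 36 36 36 36 ∥ 75.
Inner hash: sum = 109+54+54+54+54+54+54+117 = 550; mod 256 = 38 → 26.
Outer input = (K'⊕opad) ∥ inner = 07 5c 5c 5c 5c 5c 5c ∥ 26.
Outer hash (tag): sum = 7+92+92+92+92+92+92+38 = 597; mod 256 = 85 → 55.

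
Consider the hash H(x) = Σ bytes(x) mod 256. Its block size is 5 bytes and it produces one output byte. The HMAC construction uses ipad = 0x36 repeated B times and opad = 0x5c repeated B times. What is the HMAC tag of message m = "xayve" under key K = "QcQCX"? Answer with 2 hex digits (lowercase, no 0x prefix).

af

Key "QcQCX" = 51 63 51 43 58 is exactly B = 5 bytes: K' = 51 63 51 43 58.
K' ⊕ ipad = 67 55 67 75 6e.  K' ⊕ opad = 0d 3f 0d 1f 04.
Inner input = (K'⊕ipad) ∥ m = 67 55 67 75 6e ∥ 78 61 79 76 65.
Inner hash: sum = 103+85+103+117+110+120+97+121+118+101 = 1075; mod 256 = 51 → 33.
Outer input = (K'⊕opad) ∥ inner = 0d 3f 0d 1f 04 ∥ 33.
Outer hash (tag): sum = 13+63+13+31+4+51 = 175 → af.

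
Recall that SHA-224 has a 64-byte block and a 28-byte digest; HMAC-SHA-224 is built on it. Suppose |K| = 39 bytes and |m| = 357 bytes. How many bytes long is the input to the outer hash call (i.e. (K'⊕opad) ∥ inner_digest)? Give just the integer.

Key is 39 ≤ 64 bytes, zero-padded: |K'| = 64.
Outer input = (K'⊕opad) ∥ H(inner) → 64 + 28 = 92 bytes.

92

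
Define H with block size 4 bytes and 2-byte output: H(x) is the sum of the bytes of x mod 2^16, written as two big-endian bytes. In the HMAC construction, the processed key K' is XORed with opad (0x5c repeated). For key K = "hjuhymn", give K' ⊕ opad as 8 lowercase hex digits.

Key "hjuhymn" = 68 6a 75 68 79 6d 6e is 7 bytes > B = 4, so hash it first: H(key) = 03 03, then zero-pad to 4 bytes: K' = 03 03 00 00.
XOR each byte with 0x5c: 03⊕5c=5f, 03⊕5c=5f, 00⊕5c=5c, 00⊕5c=5c.

5f5f5c5c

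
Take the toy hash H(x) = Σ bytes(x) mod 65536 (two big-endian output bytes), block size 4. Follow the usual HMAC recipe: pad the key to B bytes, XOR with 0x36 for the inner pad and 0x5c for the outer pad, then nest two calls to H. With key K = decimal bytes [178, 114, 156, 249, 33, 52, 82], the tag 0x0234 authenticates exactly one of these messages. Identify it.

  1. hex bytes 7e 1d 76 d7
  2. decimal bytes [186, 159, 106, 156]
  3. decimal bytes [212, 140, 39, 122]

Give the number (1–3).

1

Key decimal bytes [178, 114, 156, 249, 33, 52, 82] = b2 72 9c f9 21 34 52 is 7 bytes > B = 4, so hash it first: H(key) = 03 60, then zero-pad to 4 bytes: K' = 03 60 00 00.
K' ⊕ ipad = 35 56 36 36; K' ⊕ opad = 5f 3c 5c 5c.
m1: inner = H(35 56 36 36 7e 1d 76 d7) = 02 df; tag = H(5f 3c 5c 5c 02 df) = 0234 ← matches
m2: inner = H(35 56 36 36 ba 9f 6a 9c) = 03 56; tag = H(5f 3c 5c 5c 03 56) = 01ac
m3: inner = H(35 56 36 36 d4 8c 27 7a) = 02 f8; tag = H(5f 3c 5c 5c 02 f8) = 024d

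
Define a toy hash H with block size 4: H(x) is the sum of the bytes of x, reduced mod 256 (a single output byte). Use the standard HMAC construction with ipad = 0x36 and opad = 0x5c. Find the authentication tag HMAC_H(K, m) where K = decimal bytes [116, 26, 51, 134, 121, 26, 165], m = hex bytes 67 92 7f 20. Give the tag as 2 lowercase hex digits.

ba

Key decimal bytes [116, 26, 51, 134, 121, 26, 165] = 74 1a 33 86 79 1a a5 is 7 bytes > B = 4, so hash it first: H(key) = 7f, then zero-pad to 4 bytes: K' = 7f 00 00 00.
K' ⊕ ipad = 49 36 36 36.  K' ⊕ opad = 23 5c 5c 5c.
Inner input = (K'⊕ipad) ∥ m = 49 36 36 36 ∥ 67 92 7f 20.
Inner hash: sum = 73+54+54+54+103+146+127+32 = 643; mod 256 = 131 → 83.
Outer input = (K'⊕opad) ∥ inner = 23 5c 5c 5c ∥ 83.
Outer hash (tag): sum = 35+92+92+92+131 = 442; mod 256 = 186 → ba.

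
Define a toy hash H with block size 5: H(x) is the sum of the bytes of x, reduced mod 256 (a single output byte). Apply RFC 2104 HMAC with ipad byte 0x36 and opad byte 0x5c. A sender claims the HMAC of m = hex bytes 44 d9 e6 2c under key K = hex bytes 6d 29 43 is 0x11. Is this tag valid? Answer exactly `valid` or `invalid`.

invalid

Key hex bytes 6d 29 43 is 3 bytes ≤ B = 5; zero-pad to 5 bytes: K' = 6d 29 43 00 00.
K' ⊕ ipad = 5b 1f 75 36 36; K' ⊕ opad = 31 75 1f 5c 5c.
Inner hash: sum = 91+31+117+54+54+68+217+230+44 = 906; mod 256 = 138 → 8a.
Outer hash (recomputed tag): sum = 49+117+31+92+92+138 = 519; mod 256 = 7 → 07.
Recomputed tag = 07; claimed = 11 → mismatch.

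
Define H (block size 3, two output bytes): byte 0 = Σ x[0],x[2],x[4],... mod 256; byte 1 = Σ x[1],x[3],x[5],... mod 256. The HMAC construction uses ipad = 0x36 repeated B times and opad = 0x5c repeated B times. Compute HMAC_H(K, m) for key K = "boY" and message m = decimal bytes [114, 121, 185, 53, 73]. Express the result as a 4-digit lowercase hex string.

10a4

Key "boY" = 62 6f 59 is exactly B = 3 bytes: K' = 62 6f 59.
K' ⊕ ipad = 54 59 6f.  K' ⊕ opad = 3e 33 05.
Inner input = (K'⊕ipad) ∥ m = 54 59 6f ∥ 72 79 b9 35 49.
Inner hash: even-index sum = 369 mod 256 = 113; odd-index sum = 461 mod 256 = 205 → 71 cd.
Outer input = (K'⊕opad) ∥ inner = 3e 33 05 ∥ 71 cd.
Outer hash (tag): even-index sum = 272 mod 256 = 16; odd-index sum = 164 mod 256 = 164 → 10 a4.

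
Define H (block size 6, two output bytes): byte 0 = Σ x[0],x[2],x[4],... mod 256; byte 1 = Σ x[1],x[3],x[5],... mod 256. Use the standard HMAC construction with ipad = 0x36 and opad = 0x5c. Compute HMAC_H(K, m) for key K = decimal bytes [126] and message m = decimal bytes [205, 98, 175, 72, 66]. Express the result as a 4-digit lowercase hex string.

Key decimal bytes [126] = 7e is 1 byte ≤ B = 6; zero-pad to 6 bytes: K' = 7e 00 00 00 00 00.
K' ⊕ ipad = 48 36 36 36 36 36.  K' ⊕ opad = 22 5c 5c 5c 5c 5c.
Inner input = (K'⊕ipad) ∥ m = 48 36 36 36 36 36 ∥ cd 62 af 48 42.
Inner hash: even-index sum = 626 mod 256 = 114; odd-index sum = 332 mod 256 = 76 → 72 4c.
Outer input = (K'⊕opad) ∥ inner = 22 5c 5c 5c 5c 5c ∥ 72 4c.
Outer hash (tag): even-index sum = 332 mod 256 = 76; odd-index sum = 352 mod 256 = 96 → 4c 60.

4c60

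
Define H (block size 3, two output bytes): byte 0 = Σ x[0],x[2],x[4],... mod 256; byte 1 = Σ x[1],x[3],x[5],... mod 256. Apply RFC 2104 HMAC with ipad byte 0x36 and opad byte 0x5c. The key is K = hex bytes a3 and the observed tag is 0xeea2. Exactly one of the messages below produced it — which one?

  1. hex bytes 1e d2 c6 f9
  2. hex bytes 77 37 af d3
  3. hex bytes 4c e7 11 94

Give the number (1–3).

Key hex bytes a3 is 1 byte ≤ B = 3; zero-pad to 3 bytes: K' = a3 00 00.
K' ⊕ ipad = 95 36 36; K' ⊕ opad = ff 5c 5c.
m1: inner = H(95 36 36 1e d2 c6 f9) = 96 1a; tag = H(ff 5c 5c 96 1a) = 75f2
m2: inner = H(95 36 36 77 37 af d3) = d5 5c; tag = H(ff 5c 5c d5 5c) = b731
m3: inner = H(95 36 36 4c e7 11 94) = 46 93; tag = H(ff 5c 5c 46 93) = eea2 ← matches

3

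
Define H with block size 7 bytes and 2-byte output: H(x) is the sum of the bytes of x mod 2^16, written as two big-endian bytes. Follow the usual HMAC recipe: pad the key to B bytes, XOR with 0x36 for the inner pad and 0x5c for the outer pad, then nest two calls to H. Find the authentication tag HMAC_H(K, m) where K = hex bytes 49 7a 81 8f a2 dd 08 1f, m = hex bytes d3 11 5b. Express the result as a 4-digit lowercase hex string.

0323

Key hex bytes 49 7a 81 8f a2 dd 08 1f is 8 bytes > B = 7, so hash it first: H(key) = 03 79, then zero-pad to 7 bytes: K' = 03 79 00 00 00 00 00.
K' ⊕ ipad = 35 4f 36 36 36 36 36.  K' ⊕ opad = 5f 25 5c 5c 5c 5c 5c.
Inner input = (K'⊕ipad) ∥ m = 35 4f 36 36 36 36 36 ∥ d3 11 5b.
Inner hash: sum = 53+79+54+54+54+54+54+211+17+91 = 721 → 02 d1.
Outer input = (K'⊕opad) ∥ inner = 5f 25 5c 5c 5c 5c 5c ∥ 02 d1.
Outer hash (tag): sum = 95+37+92+92+92+92+92+2+209 = 803 → 03 23.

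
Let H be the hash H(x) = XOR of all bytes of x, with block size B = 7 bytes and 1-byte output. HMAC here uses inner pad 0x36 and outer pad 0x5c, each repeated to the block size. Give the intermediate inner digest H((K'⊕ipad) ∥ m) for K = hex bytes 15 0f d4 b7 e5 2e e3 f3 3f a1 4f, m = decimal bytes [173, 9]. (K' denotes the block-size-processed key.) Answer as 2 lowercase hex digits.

Key hex bytes 15 0f d4 b7 e5 2e e3 f3 3f a1 4f is 11 bytes > B = 7, so hash it first: H(key) = 73, then zero-pad to 7 bytes: K' = 73 00 00 00 00 00 00.
K' ⊕ ipad = 45 36 36 36 36 36 36.
Inner input = 45 36 36 36 36 36 36 ∥ ad 09.
Inner hash: XOR 45⊕36⊕36⊕36⊕36⊕36⊕36⊕ad⊕09 = e1.

e1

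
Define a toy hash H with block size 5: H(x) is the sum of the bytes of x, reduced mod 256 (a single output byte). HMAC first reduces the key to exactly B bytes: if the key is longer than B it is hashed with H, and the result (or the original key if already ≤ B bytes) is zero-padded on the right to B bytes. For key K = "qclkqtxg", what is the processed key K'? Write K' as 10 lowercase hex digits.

6f00000000

|K| = 8 > B = 5, so first hash the key.
H(K): sum = 113+99+108+107+113+116+120+103 = 879; mod 256 = 111 → 6f.
Zero-pad H(K) = 6f to 5 bytes: K' = 6f 00 00 00 00.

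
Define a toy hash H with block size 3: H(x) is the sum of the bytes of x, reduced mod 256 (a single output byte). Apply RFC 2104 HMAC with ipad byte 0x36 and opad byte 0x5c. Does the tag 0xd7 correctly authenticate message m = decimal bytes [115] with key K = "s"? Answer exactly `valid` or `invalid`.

invalid

Key "s" = 73 is 1 byte ≤ B = 3; zero-pad to 3 bytes: K' = 73 00 00.
K' ⊕ ipad = 45 36 36; K' ⊕ opad = 2f 5c 5c.
Inner hash: sum = 69+54+54+115 = 292; mod 256 = 36 → 24.
Outer hash (recomputed tag): sum = 47+92+92+36 = 267; mod 256 = 11 → 0b.
Recomputed tag = 0b; claimed = d7 → mismatch.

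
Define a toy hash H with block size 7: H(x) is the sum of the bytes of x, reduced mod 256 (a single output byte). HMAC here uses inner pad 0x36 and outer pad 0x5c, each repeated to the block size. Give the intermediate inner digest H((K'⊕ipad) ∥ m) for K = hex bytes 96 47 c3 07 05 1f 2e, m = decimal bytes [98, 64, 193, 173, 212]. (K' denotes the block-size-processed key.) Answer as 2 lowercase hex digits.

8f

Key hex bytes 96 47 c3 07 05 1f 2e is exactly B = 7 bytes: K' = 96 47 c3 07 05 1f 2e.
K' ⊕ ipad = a0 71 f5 31 33 29 18.
Inner input = a0 71 f5 31 33 29 18 ∥ 62 40 c1 ad d4.
Inner hash: sum = 160+113+245+49+51+41+24+98+64+193+173+212 = 1423; mod 256 = 143 → 8f.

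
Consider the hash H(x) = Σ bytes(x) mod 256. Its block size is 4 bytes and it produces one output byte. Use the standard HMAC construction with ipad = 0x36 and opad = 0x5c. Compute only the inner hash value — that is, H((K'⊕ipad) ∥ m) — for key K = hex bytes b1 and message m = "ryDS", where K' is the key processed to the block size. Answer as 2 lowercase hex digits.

Key hex bytes b1 is 1 byte ≤ B = 4; zero-pad to 4 bytes: K' = b1 00 00 00.
K' ⊕ ipad = 87 36 36 36.
Inner input = 87 36 36 36 ∥ 72 79 44 53.
Inner hash: sum = 135+54+54+54+114+121+68+83 = 683; mod 256 = 171 → ab.

ab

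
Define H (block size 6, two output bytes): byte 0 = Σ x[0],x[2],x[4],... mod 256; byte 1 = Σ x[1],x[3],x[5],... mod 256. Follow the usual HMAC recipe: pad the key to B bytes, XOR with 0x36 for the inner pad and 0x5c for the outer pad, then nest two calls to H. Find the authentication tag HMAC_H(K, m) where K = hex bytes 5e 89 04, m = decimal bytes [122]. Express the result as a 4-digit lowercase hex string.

Key hex bytes 5e 89 04 is 3 bytes ≤ B = 6; zero-pad to 6 bytes: K' = 5e 89 04 00 00 00.
K' ⊕ ipad = 68 bf 32 36 36 36.  K' ⊕ opad = 02 d5 58 5c 5c 5c.
Inner input = (K'⊕ipad) ∥ m = 68 bf 32 36 36 36 ∥ 7a.
Inner hash: even-index sum = 330 mod 256 = 74; odd-index sum = 299 mod 256 = 43 → 4a 2b.
Outer input = (K'⊕opad) ∥ inner = 02 d5 58 5c 5c 5c ∥ 4a 2b.
Outer hash (tag): even-index sum = 256 mod 256 = 0; odd-index sum = 440 mod 256 = 184 → 00 b8.

00b8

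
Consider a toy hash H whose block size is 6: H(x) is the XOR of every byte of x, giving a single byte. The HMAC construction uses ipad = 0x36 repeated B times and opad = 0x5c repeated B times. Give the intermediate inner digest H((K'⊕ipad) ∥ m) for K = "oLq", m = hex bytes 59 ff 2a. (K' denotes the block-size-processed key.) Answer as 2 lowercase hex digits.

Key "oLq" = 6f 4c 71 is 3 bytes ≤ B = 6; zero-pad to 6 bytes: K' = 6f 4c 71 00 00 00.
K' ⊕ ipad = 59 7a 47 36 36 36.
Inner input = 59 7a 47 36 36 36 ∥ 59 ff 2a.
Inner hash: XOR 59⊕7a⊕47⊕36⊕36⊕36⊕59⊕ff⊕2a = de.

de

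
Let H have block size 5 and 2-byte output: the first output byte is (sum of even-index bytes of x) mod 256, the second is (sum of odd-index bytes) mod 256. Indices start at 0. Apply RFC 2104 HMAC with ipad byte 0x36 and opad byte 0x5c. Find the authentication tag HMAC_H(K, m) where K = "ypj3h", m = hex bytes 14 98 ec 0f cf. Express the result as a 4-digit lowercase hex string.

a94b

Key "ypj3h" = 79 70 6a 33 68 is exactly B = 5 bytes: K' = 79 70 6a 33 68.
K' ⊕ ipad = 4f 46 5c 05 5e.  K' ⊕ opad = 25 2c 36 6f 34.
Inner input = (K'⊕ipad) ∥ m = 4f 46 5c 05 5e ∥ 14 98 ec 0f cf.
Inner hash: even-index sum = 432 mod 256 = 176; odd-index sum = 538 mod 256 = 26 → b0 1a.
Outer input = (K'⊕opad) ∥ inner = 25 2c 36 6f 34 ∥ b0 1a.
Outer hash (tag): even-index sum = 169 mod 256 = 169; odd-index sum = 331 mod 256 = 75 → a9 4b.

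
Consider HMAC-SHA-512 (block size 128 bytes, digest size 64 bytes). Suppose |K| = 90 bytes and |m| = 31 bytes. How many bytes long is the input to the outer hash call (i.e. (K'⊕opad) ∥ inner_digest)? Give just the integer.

192

Key is 90 ≤ 128 bytes, zero-padded: |K'| = 128.
Outer input = (K'⊕opad) ∥ H(inner) → 128 + 64 = 192 bytes.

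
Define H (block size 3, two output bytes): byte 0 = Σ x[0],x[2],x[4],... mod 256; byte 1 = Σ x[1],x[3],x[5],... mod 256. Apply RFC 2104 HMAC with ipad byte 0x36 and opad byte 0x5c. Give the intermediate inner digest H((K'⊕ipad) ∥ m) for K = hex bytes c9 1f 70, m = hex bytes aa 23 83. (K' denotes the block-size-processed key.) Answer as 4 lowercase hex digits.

Key hex bytes c9 1f 70 is exactly B = 3 bytes: K' = c9 1f 70.
K' ⊕ ipad = ff 29 46.
Inner input = ff 29 46 ∥ aa 23 83.
Inner hash: even-index sum = 360 mod 256 = 104; odd-index sum = 342 mod 256 = 86 → 68 56.

6856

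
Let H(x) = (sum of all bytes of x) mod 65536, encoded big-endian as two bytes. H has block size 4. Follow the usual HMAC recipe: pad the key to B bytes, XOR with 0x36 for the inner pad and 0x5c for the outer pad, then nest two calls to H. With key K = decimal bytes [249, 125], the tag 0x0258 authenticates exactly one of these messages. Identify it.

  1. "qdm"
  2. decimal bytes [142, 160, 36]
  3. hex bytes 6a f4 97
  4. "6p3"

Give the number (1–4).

Key decimal bytes [249, 125] = f9 7d is 2 bytes ≤ B = 4; zero-pad to 4 bytes: K' = f9 7d 00 00.
K' ⊕ ipad = cf 4b 36 36; K' ⊕ opad = a5 21 5c 5c.
m1: inner = H(cf 4b 36 36 71 64 6d) = 02 c8; tag = H(a5 21 5c 5c 02 c8) = 0248
m2: inner = H(cf 4b 36 36 8e a0 24) = 02 d8; tag = H(a5 21 5c 5c 02 d8) = 0258 ← matches
m3: inner = H(cf 4b 36 36 6a f4 97) = 03 7b; tag = H(a5 21 5c 5c 03 7b) = 01fc
m4: inner = H(cf 4b 36 36 36 70 33) = 02 5f; tag = H(a5 21 5c 5c 02 5f) = 01df

2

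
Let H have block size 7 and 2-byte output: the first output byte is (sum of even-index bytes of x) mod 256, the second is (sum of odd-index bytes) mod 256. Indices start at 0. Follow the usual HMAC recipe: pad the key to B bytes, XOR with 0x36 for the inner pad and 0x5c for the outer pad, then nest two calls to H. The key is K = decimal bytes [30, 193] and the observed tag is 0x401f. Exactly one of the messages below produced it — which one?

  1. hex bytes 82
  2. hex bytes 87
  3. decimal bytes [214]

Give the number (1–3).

Key decimal bytes [30, 193] = 1e c1 is 2 bytes ≤ B = 7; zero-pad to 7 bytes: K' = 1e c1 00 00 00 00 00.
K' ⊕ ipad = 28 f7 36 36 36 36 36; K' ⊕ opad = 42 9d 5c 5c 5c 5c 5c.
m1: inner = H(28 f7 36 36 36 36 36 82) = ca e5; tag = H(42 9d 5c 5c 5c 5c 5c ca e5) = 3b1f
m2: inner = H(28 f7 36 36 36 36 36 87) = ca ea; tag = H(42 9d 5c 5c 5c 5c 5c ca ea) = 401f ← matches
m3: inner = H(28 f7 36 36 36 36 36 d6) = ca 39; tag = H(42 9d 5c 5c 5c 5c 5c ca 39) = 8f1f

2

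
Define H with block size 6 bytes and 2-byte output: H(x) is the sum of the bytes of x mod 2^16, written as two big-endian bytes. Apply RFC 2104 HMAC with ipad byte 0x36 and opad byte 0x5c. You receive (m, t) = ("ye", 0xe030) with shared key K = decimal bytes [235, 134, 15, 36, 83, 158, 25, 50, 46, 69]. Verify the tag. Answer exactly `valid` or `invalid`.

Key decimal bytes [235, 134, 15, 36, 83, 158, 25, 50, 46, 69] = eb 86 0f 24 53 9e 19 32 2e 45 is 10 bytes > B = 6, so hash it first: H(key) = 03 53, then zero-pad to 6 bytes: K' = 03 53 00 00 00 00.
K' ⊕ ipad = 35 65 36 36 36 36; K' ⊕ opad = 5f 0f 5c 5c 5c 5c.
Inner hash: sum = 53+101+54+54+54+54+121+101 = 592 → 02 50.
Outer hash (recomputed tag): sum = 95+15+92+92+92+92+2+80 = 560 → 02 30.
Recomputed tag = 0230; claimed = e030 → mismatch.

invalid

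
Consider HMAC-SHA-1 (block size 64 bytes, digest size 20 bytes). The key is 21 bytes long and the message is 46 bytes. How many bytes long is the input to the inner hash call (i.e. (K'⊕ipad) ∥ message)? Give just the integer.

Key is 21 ≤ 64 bytes, zero-padded: |K'| = 64.
Inner input = (K'⊕ipad) ∥ m → 64 + 46 = 110 bytes.

110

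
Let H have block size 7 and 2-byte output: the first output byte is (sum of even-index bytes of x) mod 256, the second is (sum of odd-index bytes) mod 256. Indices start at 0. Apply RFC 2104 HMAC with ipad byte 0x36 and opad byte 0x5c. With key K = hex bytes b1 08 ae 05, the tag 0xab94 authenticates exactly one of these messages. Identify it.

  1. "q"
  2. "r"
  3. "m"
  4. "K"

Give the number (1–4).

Key hex bytes b1 08 ae 05 is 4 bytes ≤ B = 7; zero-pad to 7 bytes: K' = b1 08 ae 05 00 00 00.
K' ⊕ ipad = 87 3e 98 33 36 36 36; K' ⊕ opad = ed 54 f2 59 5c 5c 5c.
m1: inner = H(87 3e 98 33 36 36 36 71) = 8b 18; tag = H(ed 54 f2 59 5c 5c 5c 8b 18) = af94
m2: inner = H(87 3e 98 33 36 36 36 72) = 8b 19; tag = H(ed 54 f2 59 5c 5c 5c 8b 19) = b094
m3: inner = H(87 3e 98 33 36 36 36 6d) = 8b 14; tag = H(ed 54 f2 59 5c 5c 5c 8b 14) = ab94 ← matches
m4: inner = H(87 3e 98 33 36 36 36 4b) = 8b f2; tag = H(ed 54 f2 59 5c 5c 5c 8b f2) = 8994

3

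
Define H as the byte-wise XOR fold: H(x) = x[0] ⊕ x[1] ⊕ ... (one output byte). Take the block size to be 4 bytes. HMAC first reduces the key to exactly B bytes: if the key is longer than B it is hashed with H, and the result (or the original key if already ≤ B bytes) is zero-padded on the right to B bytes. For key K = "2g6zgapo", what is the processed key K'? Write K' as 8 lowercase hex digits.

00000000

|K| = 8 > B = 4, so first hash the key.
H(K): XOR 32⊕67⊕36⊕7a⊕67⊕61⊕70⊕6f = 00.
Zero-pad H(K) = 00 to 4 bytes: K' = 00 00 00 00.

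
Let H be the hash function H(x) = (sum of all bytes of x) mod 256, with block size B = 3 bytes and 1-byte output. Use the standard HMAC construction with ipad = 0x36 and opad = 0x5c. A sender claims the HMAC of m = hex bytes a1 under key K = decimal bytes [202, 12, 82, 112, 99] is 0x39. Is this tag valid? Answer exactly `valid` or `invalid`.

valid

Key decimal bytes [202, 12, 82, 112, 99] = ca 0c 52 70 63 is 5 bytes > B = 3, so hash it first: H(key) = fb, then zero-pad to 3 bytes: K' = fb 00 00.
K' ⊕ ipad = cd 36 36; K' ⊕ opad = a7 5c 5c.
Inner hash: sum = 205+54+54+161 = 474; mod 256 = 218 → da.
Outer hash (recomputed tag): sum = 167+92+92+218 = 569; mod 256 = 57 → 39.
Recomputed tag = 39; claimed = 39 → match.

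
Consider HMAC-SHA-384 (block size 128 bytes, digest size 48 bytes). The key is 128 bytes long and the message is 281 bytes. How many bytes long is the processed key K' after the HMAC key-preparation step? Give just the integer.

Key is 128 ≤ 128 bytes, zero-padded: |K'| = 128.

128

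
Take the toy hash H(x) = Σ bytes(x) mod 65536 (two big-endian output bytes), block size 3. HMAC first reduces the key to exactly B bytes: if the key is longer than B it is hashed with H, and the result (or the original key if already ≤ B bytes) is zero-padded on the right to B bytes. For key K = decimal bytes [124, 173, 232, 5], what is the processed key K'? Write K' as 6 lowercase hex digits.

|K| = 4 > B = 3, so first hash the key.
H(K): sum = 124+173+232+5 = 534 → 02 16.
Zero-pad H(K) = 02 16 to 3 bytes: K' = 02 16 00.

021600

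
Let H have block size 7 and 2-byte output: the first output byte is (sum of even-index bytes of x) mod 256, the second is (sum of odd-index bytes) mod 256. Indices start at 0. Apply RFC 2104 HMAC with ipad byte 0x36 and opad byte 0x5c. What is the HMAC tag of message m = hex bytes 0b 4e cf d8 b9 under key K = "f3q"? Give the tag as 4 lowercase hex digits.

Key "f3q" = 66 33 71 is 3 bytes ≤ B = 7; zero-pad to 7 bytes: K' = 66 33 71 00 00 00 00.
K' ⊕ ipad = 50 05 47 36 36 36 36.  K' ⊕ opad = 3a 6f 2d 5c 5c 5c 5c.
Inner input = (K'⊕ipad) ∥ m = 50 05 47 36 36 36 36 ∥ 0b 4e cf d8 b9.
Inner hash: even-index sum = 553 mod 256 = 41; odd-index sum = 516 mod 256 = 4 → 29 04.
Outer input = (K'⊕opad) ∥ inner = 3a 6f 2d 5c 5c 5c 5c ∥ 29 04.
Outer hash (tag): even-index sum = 291 mod 256 = 35; odd-index sum = 336 mod 256 = 80 → 23 50.

2350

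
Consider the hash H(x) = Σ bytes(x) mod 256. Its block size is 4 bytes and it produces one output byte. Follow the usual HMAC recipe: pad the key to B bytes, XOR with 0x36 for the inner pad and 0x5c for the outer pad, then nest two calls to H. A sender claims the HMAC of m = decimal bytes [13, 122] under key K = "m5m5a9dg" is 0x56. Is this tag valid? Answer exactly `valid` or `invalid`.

Key "m5m5a9dg" = 6d 35 6d 35 61 39 64 67 is 8 bytes > B = 4, so hash it first: H(key) = a9, then zero-pad to 4 bytes: K' = a9 00 00 00.
K' ⊕ ipad = 9f 36 36 36; K' ⊕ opad = f5 5c 5c 5c.
Inner hash: sum = 159+54+54+54+13+122 = 456; mod 256 = 200 → c8.
Outer hash (recomputed tag): sum = 245+92+92+92+200 = 721; mod 256 = 209 → d1.
Recomputed tag = d1; claimed = 56 → mismatch.

invalid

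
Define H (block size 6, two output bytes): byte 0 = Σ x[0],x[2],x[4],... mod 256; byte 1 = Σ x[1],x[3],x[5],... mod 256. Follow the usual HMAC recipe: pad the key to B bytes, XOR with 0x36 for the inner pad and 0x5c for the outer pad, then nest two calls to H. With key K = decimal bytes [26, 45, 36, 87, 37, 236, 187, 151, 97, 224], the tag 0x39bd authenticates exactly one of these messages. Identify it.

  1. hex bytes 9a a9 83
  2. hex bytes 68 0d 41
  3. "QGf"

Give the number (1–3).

Key decimal bytes [26, 45, 36, 87, 37, 236, 187, 151, 97, 224] = 1a 2d 24 57 25 ec bb 97 61 e0 is 10 bytes > B = 6, so hash it first: H(key) = 7f e7, then zero-pad to 6 bytes: K' = 7f e7 00 00 00 00.
K' ⊕ ipad = 49 d1 36 36 36 36; K' ⊕ opad = 23 bb 5c 5c 5c 5c.
m1: inner = H(49 d1 36 36 36 36 9a a9 83) = d2 e6; tag = H(23 bb 5c 5c 5c 5c d2 e6) = ad59
m2: inner = H(49 d1 36 36 36 36 68 0d 41) = 5e 4a; tag = H(23 bb 5c 5c 5c 5c 5e 4a) = 39bd ← matches
m3: inner = H(49 d1 36 36 36 36 51 47 66) = 6c 84; tag = H(23 bb 5c 5c 5c 5c 6c 84) = 47f7

2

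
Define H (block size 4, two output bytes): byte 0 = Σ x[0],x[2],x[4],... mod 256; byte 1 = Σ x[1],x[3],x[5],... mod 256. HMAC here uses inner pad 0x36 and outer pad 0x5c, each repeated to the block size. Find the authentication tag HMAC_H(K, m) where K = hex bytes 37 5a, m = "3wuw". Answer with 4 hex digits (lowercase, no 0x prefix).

a6f2

Key hex bytes 37 5a is 2 bytes ≤ B = 4; zero-pad to 4 bytes: K' = 37 5a 00 00.
K' ⊕ ipad = 01 6c 36 36.  K' ⊕ opad = 6b 06 5c 5c.
Inner input = (K'⊕ipad) ∥ m = 01 6c 36 36 ∥ 33 77 75 77.
Inner hash: even-index sum = 223 mod 256 = 223; odd-index sum = 400 mod 256 = 144 → df 90.
Outer input = (K'⊕opad) ∥ inner = 6b 06 5c 5c ∥ df 90.
Outer hash (tag): even-index sum = 422 mod 256 = 166; odd-index sum = 242 mod 256 = 242 → a6 f2.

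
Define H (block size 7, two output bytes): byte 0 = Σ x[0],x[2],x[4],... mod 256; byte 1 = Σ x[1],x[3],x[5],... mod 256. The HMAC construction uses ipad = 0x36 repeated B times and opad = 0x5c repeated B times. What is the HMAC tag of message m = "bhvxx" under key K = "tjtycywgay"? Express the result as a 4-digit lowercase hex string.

59af

Key "tjtycywgay" = 74 6a 74 79 63 79 77 67 61 79 is 10 bytes > B = 7, so hash it first: H(key) = 23 3c, then zero-pad to 7 bytes: K' = 23 3c 00 00 00 00 00.
K' ⊕ ipad = 15 0a 36 36 36 36 36.  K' ⊕ opad = 7f 60 5c 5c 5c 5c 5c.
Inner input = (K'⊕ipad) ∥ m = 15 0a 36 36 36 36 36 ∥ 62 68 76 78 78.
Inner hash: even-index sum = 407 mod 256 = 151; odd-index sum = 454 mod 256 = 198 → 97 c6.
Outer input = (K'⊕opad) ∥ inner = 7f 60 5c 5c 5c 5c 5c ∥ 97 c6.
Outer hash (tag): even-index sum = 601 mod 256 = 89; odd-index sum = 431 mod 256 = 175 → 59 af.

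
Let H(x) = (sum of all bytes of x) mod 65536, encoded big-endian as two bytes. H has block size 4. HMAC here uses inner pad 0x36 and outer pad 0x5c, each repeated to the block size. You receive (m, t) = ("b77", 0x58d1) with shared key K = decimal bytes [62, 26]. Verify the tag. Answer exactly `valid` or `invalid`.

invalid

Key decimal bytes [62, 26] = 3e 1a is 2 bytes ≤ B = 4; zero-pad to 4 bytes: K' = 3e 1a 00 00.
K' ⊕ ipad = 08 2c 36 36; K' ⊕ opad = 62 46 5c 5c.
Inner hash: sum = 8+44+54+54+98+55+55 = 368 → 01 70.
Outer hash (recomputed tag): sum = 98+70+92+92+1+112 = 465 → 01 d1.
Recomputed tag = 01d1; claimed = 58d1 → mismatch.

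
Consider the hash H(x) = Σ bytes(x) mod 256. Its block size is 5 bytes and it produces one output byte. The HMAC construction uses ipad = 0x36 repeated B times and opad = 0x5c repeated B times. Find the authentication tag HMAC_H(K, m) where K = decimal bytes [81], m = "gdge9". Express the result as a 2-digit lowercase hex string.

Key decimal bytes [81] = 51 is 1 byte ≤ B = 5; zero-pad to 5 bytes: K' = 51 00 00 00 00.
K' ⊕ ipad = 67 36 36 36 36.  K' ⊕ opad = 0d 5c 5c 5c 5c.
Inner input = (K'⊕ipad) ∥ m = 67 36 36 36 36 ∥ 67 64 67 65 39.
Inner hash: sum = 103+54+54+54+54+103+100+103+101+57 = 783; mod 256 = 15 → 0f.
Outer input = (K'⊕opad) ∥ inner = 0d 5c 5c 5c 5c ∥ 0f.
Outer hash (tag): sum = 13+92+92+92+92+15 = 396; mod 256 = 140 → 8c.

8c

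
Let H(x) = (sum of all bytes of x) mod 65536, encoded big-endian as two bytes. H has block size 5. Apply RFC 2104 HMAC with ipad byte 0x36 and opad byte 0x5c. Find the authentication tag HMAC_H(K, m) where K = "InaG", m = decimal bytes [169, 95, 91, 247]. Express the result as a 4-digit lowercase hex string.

Key "InaG" = 49 6e 61 47 is 4 bytes ≤ B = 5; zero-pad to 5 bytes: K' = 49 6e 61 47 00.
K' ⊕ ipad = 7f 58 57 71 36.  K' ⊕ opad = 15 32 3d 1b 5c.
Inner input = (K'⊕ipad) ∥ m = 7f 58 57 71 36 ∥ a9 5f 5b f7.
Inner hash: sum = 127+88+87+113+54+169+95+91+247 = 1071 → 04 2f.
Outer input = (K'⊕opad) ∥ inner = 15 32 3d 1b 5c ∥ 04 2f.
Outer hash (tag): sum = 21+50+61+27+92+4+47 = 302 → 01 2e.

012e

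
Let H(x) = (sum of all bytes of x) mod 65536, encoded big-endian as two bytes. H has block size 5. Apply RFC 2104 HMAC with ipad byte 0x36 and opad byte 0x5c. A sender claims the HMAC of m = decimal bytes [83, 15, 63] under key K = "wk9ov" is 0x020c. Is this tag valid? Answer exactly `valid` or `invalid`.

valid

Key "wk9ov" = 77 6b 39 6f 76 is exactly B = 5 bytes: K' = 77 6b 39 6f 76.
K' ⊕ ipad = 41 5d 0f 59 40; K' ⊕ opad = 2b 37 65 33 2a.
Inner hash: sum = 65+93+15+89+64+83+15+63 = 487 → 01 e7.
Outer hash (recomputed tag): sum = 43+55+101+51+42+1+231 = 524 → 02 0c.
Recomputed tag = 020c; claimed = 020c → match.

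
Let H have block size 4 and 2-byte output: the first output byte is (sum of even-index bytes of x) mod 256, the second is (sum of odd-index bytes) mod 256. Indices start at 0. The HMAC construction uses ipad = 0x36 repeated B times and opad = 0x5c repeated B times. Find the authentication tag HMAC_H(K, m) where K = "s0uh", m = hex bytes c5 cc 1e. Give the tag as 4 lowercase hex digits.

c3d0

Key "s0uh" = 73 30 75 68 is exactly B = 4 bytes: K' = 73 30 75 68.
K' ⊕ ipad = 45 06 43 5e.  K' ⊕ opad = 2f 6c 29 34.
Inner input = (K'⊕ipad) ∥ m = 45 06 43 5e ∥ c5 cc 1e.
Inner hash: even-index sum = 363 mod 256 = 107; odd-index sum = 304 mod 256 = 48 → 6b 30.
Outer input = (K'⊕opad) ∥ inner = 2f 6c 29 34 ∥ 6b 30.
Outer hash (tag): even-index sum = 195 mod 256 = 195; odd-index sum = 208 mod 256 = 208 → c3 d0.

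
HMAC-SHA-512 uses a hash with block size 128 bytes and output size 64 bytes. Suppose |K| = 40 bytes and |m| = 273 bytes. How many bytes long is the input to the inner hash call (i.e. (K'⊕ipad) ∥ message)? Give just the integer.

Key is 40 ≤ 128 bytes, zero-padded: |K'| = 128.
Inner input = (K'⊕ipad) ∥ m → 128 + 273 = 401 bytes.

401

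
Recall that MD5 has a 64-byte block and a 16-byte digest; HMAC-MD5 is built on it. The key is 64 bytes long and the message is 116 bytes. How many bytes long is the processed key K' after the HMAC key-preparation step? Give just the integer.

Key is 64 ≤ 64 bytes, zero-padded: |K'| = 64.

64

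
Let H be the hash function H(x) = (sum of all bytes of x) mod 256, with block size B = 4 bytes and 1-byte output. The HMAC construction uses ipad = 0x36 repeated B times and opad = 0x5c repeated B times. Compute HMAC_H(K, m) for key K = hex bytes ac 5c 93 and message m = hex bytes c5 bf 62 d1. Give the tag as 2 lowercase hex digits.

Key hex bytes ac 5c 93 is 3 bytes ≤ B = 4; zero-pad to 4 bytes: K' = ac 5c 93 00.
K' ⊕ ipad = 9a 6a a5 36.  K' ⊕ opad = f0 00 cf 5c.
Inner input = (K'⊕ipad) ∥ m = 9a 6a a5 36 ∥ c5 bf 62 d1.
Inner hash: sum = 154+106+165+54+197+191+98+209 = 1174; mod 256 = 150 → 96.
Outer input = (K'⊕opad) ∥ inner = f0 00 cf 5c ∥ 96.
Outer hash (tag): sum = 240+0+207+92+150 = 689; mod 256 = 177 → b1.

b1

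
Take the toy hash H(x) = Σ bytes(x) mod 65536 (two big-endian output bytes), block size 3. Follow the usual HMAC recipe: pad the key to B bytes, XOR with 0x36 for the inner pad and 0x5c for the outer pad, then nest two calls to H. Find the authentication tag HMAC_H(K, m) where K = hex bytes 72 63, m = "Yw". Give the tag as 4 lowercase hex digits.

0169

Key hex bytes 72 63 is 2 bytes ≤ B = 3; zero-pad to 3 bytes: K' = 72 63 00.
K' ⊕ ipad = 44 55 36.  K' ⊕ opad = 2e 3f 5c.
Inner input = (K'⊕ipad) ∥ m = 44 55 36 ∥ 59 77.
Inner hash: sum = 68+85+54+89+119 = 415 → 01 9f.
Outer input = (K'⊕opad) ∥ inner = 2e 3f 5c ∥ 01 9f.
Outer hash (tag): sum = 46+63+92+1+159 = 361 → 01 69.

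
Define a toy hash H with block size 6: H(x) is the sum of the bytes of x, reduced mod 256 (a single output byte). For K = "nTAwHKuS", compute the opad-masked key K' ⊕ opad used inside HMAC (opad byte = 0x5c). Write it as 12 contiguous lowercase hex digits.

895c5c5c5c5c

Key "nTAwHKuS" = 6e 54 41 77 48 4b 75 53 is 8 bytes > B = 6, so hash it first: H(key) = d5, then zero-pad to 6 bytes: K' = d5 00 00 00 00 00.
XOR each byte with 0x5c: d5⊕5c=89, 00⊕5c=5c, 00⊕5c=5c, 00⊕5c=5c, 00⊕5c=5c, 00⊕5c=5c.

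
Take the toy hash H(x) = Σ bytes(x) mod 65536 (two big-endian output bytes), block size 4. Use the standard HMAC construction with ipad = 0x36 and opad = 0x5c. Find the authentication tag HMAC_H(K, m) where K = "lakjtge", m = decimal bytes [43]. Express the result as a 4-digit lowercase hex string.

0274

Key "lakjtge" = 6c 61 6b 6a 74 67 65 is 7 bytes > B = 4, so hash it first: H(key) = 02 e2, then zero-pad to 4 bytes: K' = 02 e2 00 00.
K' ⊕ ipad = 34 d4 36 36.  K' ⊕ opad = 5e be 5c 5c.
Inner input = (K'⊕ipad) ∥ m = 34 d4 36 36 ∥ 2b.
Inner hash: sum = 52+212+54+54+43 = 415 → 01 9f.
Outer input = (K'⊕opad) ∥ inner = 5e be 5c 5c ∥ 01 9f.
Outer hash (tag): sum = 94+190+92+92+1+159 = 628 → 02 74.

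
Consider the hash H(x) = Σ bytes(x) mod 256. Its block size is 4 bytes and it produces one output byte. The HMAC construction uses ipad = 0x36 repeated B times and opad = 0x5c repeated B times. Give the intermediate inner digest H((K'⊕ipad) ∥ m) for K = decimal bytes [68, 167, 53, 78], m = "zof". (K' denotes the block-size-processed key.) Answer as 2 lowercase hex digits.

Key decimal bytes [68, 167, 53, 78] = 44 a7 35 4e is exactly B = 4 bytes: K' = 44 a7 35 4e.
K' ⊕ ipad = 72 91 03 78.
Inner input = 72 91 03 78 ∥ 7a 6f 66.
Inner hash: sum = 114+145+3+120+122+111+102 = 717; mod 256 = 205 → cd.

cd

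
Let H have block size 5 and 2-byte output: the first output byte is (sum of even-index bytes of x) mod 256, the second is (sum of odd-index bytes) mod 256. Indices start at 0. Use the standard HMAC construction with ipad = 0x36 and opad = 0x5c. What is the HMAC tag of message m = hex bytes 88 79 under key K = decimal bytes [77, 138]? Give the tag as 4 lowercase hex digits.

Key decimal bytes [77, 138] = 4d 8a is 2 bytes ≤ B = 5; zero-pad to 5 bytes: K' = 4d 8a 00 00 00.
K' ⊕ ipad = 7b bc 36 36 36.  K' ⊕ opad = 11 d6 5c 5c 5c.
Inner input = (K'⊕ipad) ∥ m = 7b bc 36 36 36 ∥ 88 79.
Inner hash: even-index sum = 352 mod 256 = 96; odd-index sum = 378 mod 256 = 122 → 60 7a.
Outer input = (K'⊕opad) ∥ inner = 11 d6 5c 5c 5c ∥ 60 7a.
Outer hash (tag): even-index sum = 323 mod 256 = 67; odd-index sum = 402 mod 256 = 146 → 43 92.

4392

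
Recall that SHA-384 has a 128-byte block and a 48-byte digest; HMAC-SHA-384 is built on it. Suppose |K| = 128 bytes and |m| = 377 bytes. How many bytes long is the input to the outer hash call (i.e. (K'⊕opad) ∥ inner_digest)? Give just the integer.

Key is 128 ≤ 128 bytes, zero-padded: |K'| = 128.
Outer input = (K'⊕opad) ∥ H(inner) → 128 + 48 = 176 bytes.

176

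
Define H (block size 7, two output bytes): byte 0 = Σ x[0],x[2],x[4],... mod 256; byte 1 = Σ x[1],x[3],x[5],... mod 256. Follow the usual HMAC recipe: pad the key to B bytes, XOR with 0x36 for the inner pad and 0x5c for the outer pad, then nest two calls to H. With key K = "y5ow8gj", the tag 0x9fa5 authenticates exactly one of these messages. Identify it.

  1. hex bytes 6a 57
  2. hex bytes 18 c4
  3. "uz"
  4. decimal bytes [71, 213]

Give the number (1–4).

Key "y5ow8gj" = 79 35 6f 77 38 67 6a is exactly B = 7 bytes: K' = 79 35 6f 77 38 67 6a.
K' ⊕ ipad = 4f 03 59 41 0e 51 5c; K' ⊕ opad = 25 69 33 2b 64 3b 36.
m1: inner = H(4f 03 59 41 0e 51 5c 6a 57) = 69 ff; tag = H(25 69 33 2b 64 3b 36 69 ff) = f138
m2: inner = H(4f 03 59 41 0e 51 5c 18 c4) = d6 ad; tag = H(25 69 33 2b 64 3b 36 d6 ad) = 9fa5 ← matches
m3: inner = H(4f 03 59 41 0e 51 5c 75 7a) = 8c 0a; tag = H(25 69 33 2b 64 3b 36 8c 0a) = fc5b
m4: inner = H(4f 03 59 41 0e 51 5c 47 d5) = e7 dc; tag = H(25 69 33 2b 64 3b 36 e7 dc) = ceb6

2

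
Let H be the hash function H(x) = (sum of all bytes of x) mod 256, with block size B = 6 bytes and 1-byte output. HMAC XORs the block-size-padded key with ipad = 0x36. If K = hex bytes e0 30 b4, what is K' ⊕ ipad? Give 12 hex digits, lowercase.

d60682363636

Key hex bytes e0 30 b4 is 3 bytes ≤ B = 6; zero-pad to 6 bytes: K' = e0 30 b4 00 00 00.
XOR each byte with 0x36: e0⊕36=d6, 30⊕36=06, b4⊕36=82, 00⊕36=36, 00⊕36=36, 00⊕36=36.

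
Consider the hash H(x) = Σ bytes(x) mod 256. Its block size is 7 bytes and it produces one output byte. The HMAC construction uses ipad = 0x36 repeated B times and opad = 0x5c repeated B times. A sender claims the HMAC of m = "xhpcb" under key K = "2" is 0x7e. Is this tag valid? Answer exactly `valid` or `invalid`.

invalid

Key "2" = 32 is 1 byte ≤ B = 7; zero-pad to 7 bytes: K' = 32 00 00 00 00 00 00.
K' ⊕ ipad = 04 36 36 36 36 36 36; K' ⊕ opad = 6e 5c 5c 5c 5c 5c 5c.
Inner hash: sum = 4+54+54+54+54+54+54+120+104+112+99+98 = 861; mod 256 = 93 → 5d.
Outer hash (recomputed tag): sum = 110+92+92+92+92+92+92+93 = 755; mod 256 = 243 → f3.
Recomputed tag = f3; claimed = 7e → mismatch.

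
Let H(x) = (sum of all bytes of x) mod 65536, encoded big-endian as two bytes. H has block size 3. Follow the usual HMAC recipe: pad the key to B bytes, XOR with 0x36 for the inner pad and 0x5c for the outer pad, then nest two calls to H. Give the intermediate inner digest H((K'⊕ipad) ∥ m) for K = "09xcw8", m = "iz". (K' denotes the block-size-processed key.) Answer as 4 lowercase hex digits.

0215

Key "09xcw8" = 30 39 78 63 77 38 is 6 bytes > B = 3, so hash it first: H(key) = 01 f3, then zero-pad to 3 bytes: K' = 01 f3 00.
K' ⊕ ipad = 37 c5 36.
Inner input = 37 c5 36 ∥ 69 7a.
Inner hash: sum = 55+197+54+105+122 = 533 → 02 15.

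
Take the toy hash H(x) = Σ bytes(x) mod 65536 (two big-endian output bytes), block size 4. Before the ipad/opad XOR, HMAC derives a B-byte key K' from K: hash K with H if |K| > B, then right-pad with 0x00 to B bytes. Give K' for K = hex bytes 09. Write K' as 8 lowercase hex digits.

09000000

Key hex bytes 09 is 1 byte ≤ B = 4; zero-pad to 4 bytes: K' = 09 00 00 00.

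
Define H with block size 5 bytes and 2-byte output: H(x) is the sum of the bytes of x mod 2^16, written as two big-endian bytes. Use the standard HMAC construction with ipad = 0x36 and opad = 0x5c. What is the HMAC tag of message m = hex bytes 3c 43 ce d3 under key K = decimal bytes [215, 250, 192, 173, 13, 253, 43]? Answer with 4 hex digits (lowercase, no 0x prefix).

Key decimal bytes [215, 250, 192, 173, 13, 253, 43] = d7 fa c0 ad 0d fd 2b is 7 bytes > B = 5, so hash it first: H(key) = 04 73, then zero-pad to 5 bytes: K' = 04 73 00 00 00.
K' ⊕ ipad = 32 45 36 36 36.  K' ⊕ opad = 58 2f 5c 5c 5c.
Inner input = (K'⊕ipad) ∥ m = 32 45 36 36 36 ∥ 3c 43 ce d3.
Inner hash: sum = 50+69+54+54+54+60+67+206+211 = 825 → 03 39.
Outer input = (K'⊕opad) ∥ inner = 58 2f 5c 5c 5c ∥ 03 39.
Outer hash (tag): sum = 88+47+92+92+92+3+57 = 471 → 01 d7.

01d7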